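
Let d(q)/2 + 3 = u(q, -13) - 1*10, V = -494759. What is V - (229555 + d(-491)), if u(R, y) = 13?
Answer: -724314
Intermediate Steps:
d(q) = 0 (d(q) = -6 + 2*(13 - 1*10) = -6 + 2*(13 - 10) = -6 + 2*3 = -6 + 6 = 0)
V - (229555 + d(-491)) = -494759 - (229555 + 0) = -494759 - 1*229555 = -494759 - 229555 = -724314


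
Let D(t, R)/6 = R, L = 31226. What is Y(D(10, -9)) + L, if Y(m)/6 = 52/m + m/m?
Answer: 281036/9 ≈ 31226.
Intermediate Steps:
D(t, R) = 6*R
Y(m) = 6 + 312/m (Y(m) = 6*(52/m + m/m) = 6*(52/m + 1) = 6*(1 + 52/m) = 6 + 312/m)
Y(D(10, -9)) + L = (6 + 312/((6*(-9)))) + 31226 = (6 + 312/(-54)) + 31226 = (6 + 312*(-1/54)) + 31226 = (6 - 52/9) + 31226 = 2/9 + 31226 = 281036/9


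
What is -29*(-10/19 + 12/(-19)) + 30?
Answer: 1208/19 ≈ 63.579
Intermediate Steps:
-29*(-10/19 + 12/(-19)) + 30 = -29*(-10*1/19 + 12*(-1/19)) + 30 = -29*(-10/19 - 12/19) + 30 = -29*(-22/19) + 30 = 638/19 + 30 = 1208/19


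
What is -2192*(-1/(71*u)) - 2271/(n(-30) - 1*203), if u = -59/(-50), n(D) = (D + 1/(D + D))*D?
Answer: 44621854/1947885 ≈ 22.908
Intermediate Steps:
n(D) = D*(D + 1/(2*D)) (n(D) = (D + 1/(2*D))*D = D*(D + 1/(2*D)))
u = 59/50 (u = -59*(-1)/50 = -1*(-59/50) = 59/50 ≈ 1.1800)
-2192*(-1/(71*u)) - 2271/(n(-30) - 1*203) = -2192/((59/50)*(-71)) - 2271/((½ + (-30)²) - 1*203) = -2192/(-4189/50) - 2271/((½ + 900) - 203) = -2192*(-50/4189) - 2271/(1801/2 - 203) = 109600/4189 - 2271/1395/2 = 109600/4189 - 2271*2/1395 = 109600/4189 - 1514/465 = 44621854/1947885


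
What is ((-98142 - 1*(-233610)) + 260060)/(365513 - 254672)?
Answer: 395528/110841 ≈ 3.5684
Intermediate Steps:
((-98142 - 1*(-233610)) + 260060)/(365513 - 254672) = ((-98142 + 233610) + 260060)/110841 = (135468 + 260060)*(1/110841) = 395528*(1/110841) = 395528/110841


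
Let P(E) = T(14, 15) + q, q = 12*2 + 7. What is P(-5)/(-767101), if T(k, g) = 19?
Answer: -50/767101 ≈ -6.5180e-5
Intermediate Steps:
q = 31 (q = 24 + 7 = 31)
P(E) = 50 (P(E) = 19 + 31 = 50)
P(-5)/(-767101) = 50/(-767101) = 50*(-1/767101) = -50/767101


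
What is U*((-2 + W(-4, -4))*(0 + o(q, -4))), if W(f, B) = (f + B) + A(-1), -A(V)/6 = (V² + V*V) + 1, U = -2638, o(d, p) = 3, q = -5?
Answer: 221592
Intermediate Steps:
A(V) = -6 - 12*V² (A(V) = -6*((V² + V*V) + 1) = -6*((V² + V²) + 1) = -6*(2*V² + 1) = -6*(1 + 2*V²) = -6 - 12*V²)
W(f, B) = -18 + B + f (W(f, B) = (f + B) + (-6 - 12*(-1)²) = (B + f) + (-6 - 12*1) = (B + f) + (-6 - 12) = (B + f) - 18 = -18 + B + f)
U*((-2 + W(-4, -4))*(0 + o(q, -4))) = -2638*(-2 + (-18 - 4 - 4))*(0 + 3) = -2638*(-2 - 26)*3 = -(-73864)*3 = -2638*(-84) = 221592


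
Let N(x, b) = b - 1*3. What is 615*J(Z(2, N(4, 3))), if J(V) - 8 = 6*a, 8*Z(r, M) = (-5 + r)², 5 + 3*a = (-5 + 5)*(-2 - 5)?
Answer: -1230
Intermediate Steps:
a = -5/3 (a = -5/3 + ((-5 + 5)*(-2 - 5))/3 = -5/3 + (0*(-7))/3 = -5/3 + (⅓)*0 = -5/3 + 0 = -5/3 ≈ -1.6667)
N(x, b) = -3 + b (N(x, b) = b - 3 = -3 + b)
Z(r, M) = (-5 + r)²/8
J(V) = -2 (J(V) = 8 + 6*(-5/3) = 8 - 10 = -2)
615*J(Z(2, N(4, 3))) = 615*(-2) = -1230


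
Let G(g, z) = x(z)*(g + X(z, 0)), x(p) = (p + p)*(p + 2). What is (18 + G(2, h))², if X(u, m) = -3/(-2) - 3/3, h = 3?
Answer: 8649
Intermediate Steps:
X(u, m) = ½ (X(u, m) = -3*(-½) - 3*⅓ = 3/2 - 1 = ½)
x(p) = 2*p*(2 + p) (x(p) = (2*p)*(2 + p) = 2*p*(2 + p))
G(g, z) = 2*z*(½ + g)*(2 + z) (G(g, z) = (2*z*(2 + z))*(g + ½) = (2*z*(2 + z))*(½ + g) = 2*z*(½ + g)*(2 + z))
(18 + G(2, h))² = (18 + 3*(1 + 2*2)*(2 + 3))² = (18 + 3*(1 + 4)*5)² = (18 + 3*5*5)² = (18 + 75)² = 93² = 8649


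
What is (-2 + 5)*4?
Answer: 12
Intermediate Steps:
(-2 + 5)*4 = 3*4 = 12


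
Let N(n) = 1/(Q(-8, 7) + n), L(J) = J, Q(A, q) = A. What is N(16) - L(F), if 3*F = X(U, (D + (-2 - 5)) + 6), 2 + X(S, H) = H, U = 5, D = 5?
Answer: -13/24 ≈ -0.54167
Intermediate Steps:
X(S, H) = -2 + H
F = 2/3 (F = (-2 + ((5 + (-2 - 5)) + 6))/3 = (-2 + ((5 - 7) + 6))/3 = (-2 + (-2 + 6))/3 = (-2 + 4)/3 = (1/3)*2 = 2/3 ≈ 0.66667)
N(n) = 1/(-8 + n)
N(16) - L(F) = 1/(-8 + 16) - 1*2/3 = 1/8 - 2/3 = -13/24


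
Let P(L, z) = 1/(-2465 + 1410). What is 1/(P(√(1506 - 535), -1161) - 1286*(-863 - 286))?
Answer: 1055/1558882769 ≈ 6.7677e-7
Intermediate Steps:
P(L, z) = -1/1055 (P(L, z) = 1/(-1055) = -1/1055)
1/(P(√(1506 - 535), -1161) - 1286*(-863 - 286)) = 1/(-1/1055 - 1286*(-863 - 286)) = 1/(-1/1055 - 1286*(-1149)) = 1/(-1/1055 + 1477614) = 1/(1558882769/1055) = 1055/1558882769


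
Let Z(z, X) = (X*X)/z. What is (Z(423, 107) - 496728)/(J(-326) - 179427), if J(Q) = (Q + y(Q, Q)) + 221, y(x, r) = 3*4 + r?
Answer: 210104495/76074858 ≈ 2.7618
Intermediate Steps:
Z(z, X) = X**2/z
y(x, r) = 12 + r
J(Q) = 233 + 2*Q (J(Q) = (Q + (12 + Q)) + 221 = (12 + 2*Q) + 221 = 233 + 2*Q)
(Z(423, 107) - 496728)/(J(-326) - 179427) = (107**2/423 - 496728)/((233 + 2*(-326)) - 179427) = (11449*(1/423) - 496728)/((233 - 652) - 179427) = (11449/423 - 496728)/(-419 - 179427) = -210104495/423/(-179846) = -210104495/423*(-1/179846) = 210104495/76074858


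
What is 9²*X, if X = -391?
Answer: -31671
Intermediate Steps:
9²*X = 9²*(-391) = 81*(-391) = -31671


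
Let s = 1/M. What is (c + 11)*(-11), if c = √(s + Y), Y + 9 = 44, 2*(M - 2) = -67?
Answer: -121 - 11*√15421/21 ≈ -186.05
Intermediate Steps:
M = -63/2 (M = 2 + (½)*(-67) = 2 - 67/2 = -63/2 ≈ -31.500)
Y = 35 (Y = -9 + 44 = 35)
s = -2/63 (s = 1/(-63/2) = -2/63 ≈ -0.031746)
c = √15421/21 (c = √(-2/63 + 35) = √(2203/63) = √15421/21 ≈ 5.9134)
(c + 11)*(-11) = (√15421/21 + 11)*(-11) = (11 + √15421/21)*(-11) = -121 - 11*√15421/21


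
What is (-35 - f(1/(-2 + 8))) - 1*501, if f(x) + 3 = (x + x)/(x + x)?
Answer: -534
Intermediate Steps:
f(x) = -2 (f(x) = -3 + (x + x)/(x + x) = -3 + (2*x)/((2*x)) = -3 + (2*x)*(1/(2*x)) = -3 + 1 = -2)
(-35 - f(1/(-2 + 8))) - 1*501 = (-35 - 1*(-2)) - 1*501 = (-35 + 2) - 501 = -33 - 501 = -534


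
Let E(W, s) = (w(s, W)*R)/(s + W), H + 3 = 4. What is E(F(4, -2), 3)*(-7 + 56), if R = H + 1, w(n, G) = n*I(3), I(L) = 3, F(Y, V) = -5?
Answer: -441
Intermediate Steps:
H = 1 (H = -3 + 4 = 1)
w(n, G) = 3*n (w(n, G) = n*3 = 3*n)
R = 2 (R = 1 + 1 = 2)
E(W, s) = 6*s/(W + s) (E(W, s) = ((3*s)*2)/(s + W) = (6*s)/(W + s) = 6*s/(W + s))
E(F(4, -2), 3)*(-7 + 56) = (6*3/(-5 + 3))*(-7 + 56) = (6*3/(-2))*49 = (6*3*(-½))*49 = -9*49 = -441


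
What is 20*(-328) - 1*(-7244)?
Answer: 684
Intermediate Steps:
20*(-328) - 1*(-7244) = -6560 + 7244 = 684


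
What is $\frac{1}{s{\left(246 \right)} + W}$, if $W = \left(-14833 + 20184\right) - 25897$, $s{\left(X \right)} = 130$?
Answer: $- \frac{1}{20416} \approx -4.8981 \cdot 10^{-5}$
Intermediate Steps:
$W = -20546$ ($W = 5351 - 25897 = -20546$)
$\frac{1}{s{\left(246 \right)} + W} = \frac{1}{130 - 20546} = \frac{1}{-20416} = - \frac{1}{20416}$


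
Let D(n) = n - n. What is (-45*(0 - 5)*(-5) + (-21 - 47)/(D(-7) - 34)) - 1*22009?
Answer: -23132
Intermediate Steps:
D(n) = 0
(-45*(0 - 5)*(-5) + (-21 - 47)/(D(-7) - 34)) - 1*22009 = (-45*(0 - 5)*(-5) + (-21 - 47)/(0 - 34)) - 1*22009 = (-(-225)*(-5) - 68/(-34)) - 22009 = (-45*25 - 68*(-1/34)) - 22009 = (-1125 + 2) - 22009 = -1123 - 22009 = -23132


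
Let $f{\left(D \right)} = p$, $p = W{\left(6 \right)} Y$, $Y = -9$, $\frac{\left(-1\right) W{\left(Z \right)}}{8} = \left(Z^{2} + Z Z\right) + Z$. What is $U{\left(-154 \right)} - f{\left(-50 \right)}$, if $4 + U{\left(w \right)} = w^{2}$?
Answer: $18096$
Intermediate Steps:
$W{\left(Z \right)} = - 16 Z^{2} - 8 Z$ ($W{\left(Z \right)} = - 8 \left(\left(Z^{2} + Z Z\right) + Z\right) = - 8 \left(\left(Z^{2} + Z^{2}\right) + Z\right) = - 8 \left(2 Z^{2} + Z\right) = - 8 \left(Z + 2 Z^{2}\right) = - 16 Z^{2} - 8 Z$)
$p = 5616$ ($p = \left(-8\right) 6 \left(1 + 2 \cdot 6\right) \left(-9\right) = \left(-8\right) 6 \left(1 + 12\right) \left(-9\right) = \left(-8\right) 6 \cdot 13 \left(-9\right) = \left(-624\right) \left(-9\right) = 5616$)
$f{\left(D \right)} = 5616$
$U{\left(w \right)} = -4 + w^{2}$
$U{\left(-154 \right)} - f{\left(-50 \right)} = \left(-4 + \left(-154\right)^{2}\right) - 5616 = \left(-4 + 23716\right) - 5616 = 23712 - 5616 = 18096$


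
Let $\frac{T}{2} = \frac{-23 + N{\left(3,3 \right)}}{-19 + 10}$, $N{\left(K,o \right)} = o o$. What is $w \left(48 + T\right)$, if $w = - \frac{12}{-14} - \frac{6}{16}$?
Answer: $\frac{345}{14} \approx 24.643$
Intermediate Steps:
$N{\left(K,o \right)} = o^{2}$
$T = \frac{28}{9}$ ($T = 2 \frac{-23 + 3^{2}}{-19 + 10} = 2 \frac{-23 + 9}{-9} = 2 \left(\left(-14\right) \left(- \frac{1}{9}\right)\right) = 2 \cdot \frac{14}{9} = \frac{28}{9} \approx 3.1111$)
$w = \frac{27}{56}$ ($w = \left(-12\right) \left(- \frac{1}{14}\right) - \frac{3}{8} = \frac{6}{7} - \frac{3}{8} = \frac{27}{56} \approx 0.48214$)
$w \left(48 + T\right) = \frac{27 \left(48 + \frac{28}{9}\right)}{56} = \frac{27}{56} \cdot \frac{460}{9} = \frac{345}{14}$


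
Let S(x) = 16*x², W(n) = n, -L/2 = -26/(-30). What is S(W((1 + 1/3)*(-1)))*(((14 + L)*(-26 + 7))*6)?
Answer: -1789952/45 ≈ -39777.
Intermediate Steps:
L = -26/15 (L = -(-52)/(-30) = -(-52)*(-1)/30 = -2*13/15 = -26/15 ≈ -1.7333)
S(W((1 + 1/3)*(-1)))*(((14 + L)*(-26 + 7))*6) = (16*((1 + 1/3)*(-1))²)*(((14 - 26/15)*(-26 + 7))*6) = (16*((1 + ⅓)*(-1))²)*(((184/15)*(-19))*6) = (16*((4/3)*(-1))²)*(-3496/15*6) = (16*(-4/3)²)*(-6992/5) = (16*(16/9))*(-6992/5) = (256/9)*(-6992/5) = -1789952/45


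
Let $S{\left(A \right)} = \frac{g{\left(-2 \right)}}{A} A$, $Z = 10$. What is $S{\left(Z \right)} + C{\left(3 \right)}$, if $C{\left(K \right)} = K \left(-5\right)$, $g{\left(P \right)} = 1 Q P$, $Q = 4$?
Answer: $-23$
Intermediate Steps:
$g{\left(P \right)} = 4 P$ ($g{\left(P \right)} = 1 \cdot 4 P = 4 P$)
$C{\left(K \right)} = - 5 K$
$S{\left(A \right)} = -8$ ($S{\left(A \right)} = \frac{4 \left(-2\right)}{A} A = - \frac{8}{A} A = -8$)
$S{\left(Z \right)} + C{\left(3 \right)} = -8 - 15 = -23$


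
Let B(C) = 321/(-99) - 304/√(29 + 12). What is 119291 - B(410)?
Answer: 3936710/33 + 304*√41/41 ≈ 1.1934e+5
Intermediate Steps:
B(C) = -107/33 - 304*√41/41 (B(C) = 321*(-1/99) - 304*√41/41 = -107/33 - 304*√41/41)
119291 - B(410) = 119291 - (-107/33 - 304*√41/41) = 119291 + (107/33 + 304*√41/41) = 3936710/33 + 304*√41/41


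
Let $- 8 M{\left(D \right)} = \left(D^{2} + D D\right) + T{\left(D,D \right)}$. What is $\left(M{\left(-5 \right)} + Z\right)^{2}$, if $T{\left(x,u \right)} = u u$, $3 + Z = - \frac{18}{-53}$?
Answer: $\frac{26040609}{179776} \approx 144.85$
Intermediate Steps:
$Z = - \frac{141}{53}$ ($Z = -3 - \frac{18}{-53} = -3 - - \frac{18}{53} = -3 + \frac{18}{53} = - \frac{141}{53} \approx -2.6604$)
$T{\left(x,u \right)} = u^{2}$
$M{\left(D \right)} = - \frac{3 D^{2}}{8}$ ($M{\left(D \right)} = - \frac{\left(D^{2} + D D\right) + D^{2}}{8} = - \frac{\left(D^{2} + D^{2}\right) + D^{2}}{8} = - \frac{2 D^{2} + D^{2}}{8} = - \frac{3 D^{2}}{8}$)
$\left(M{\left(-5 \right)} + Z\right)^{2} = \left(- \frac{3 \left(-5\right)^{2}}{8} - \frac{141}{53}\right)^{2} = \left(\left(- \frac{3}{8}\right) 25 - \frac{141}{53}\right)^{2} = \left(- \frac{75}{8} - \frac{141}{53}\right)^{2} = \left(- \frac{5103}{424}\right)^{2} = \frac{26040609}{179776}$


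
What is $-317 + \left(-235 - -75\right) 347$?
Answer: $-55837$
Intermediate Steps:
$-317 + \left(-235 - -75\right) 347 = -317 + \left(-235 + 75\right) 347 = -317 - 55520 = -55837$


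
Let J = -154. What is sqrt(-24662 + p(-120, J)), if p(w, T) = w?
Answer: I*sqrt(24782) ≈ 157.42*I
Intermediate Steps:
sqrt(-24662 + p(-120, J)) = sqrt(-24662 - 120) = sqrt(-24782) = I*sqrt(24782)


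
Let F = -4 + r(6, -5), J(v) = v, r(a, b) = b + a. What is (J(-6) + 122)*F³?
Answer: -3132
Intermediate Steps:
r(a, b) = a + b
F = -3 (F = -4 + (6 - 5) = -4 + 1 = -3)
(J(-6) + 122)*F³ = (-6 + 122)*(-3)³ = 116*(-27) = -3132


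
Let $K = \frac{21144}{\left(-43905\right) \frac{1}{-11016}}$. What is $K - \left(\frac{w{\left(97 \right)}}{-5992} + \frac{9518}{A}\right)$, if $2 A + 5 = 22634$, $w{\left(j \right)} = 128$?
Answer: $\frac{1315739404868428}{248050385835} \approx 5304.3$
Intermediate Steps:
$A = \frac{22629}{2}$ ($A = - \frac{5}{2} + \frac{1}{2} \cdot 22634 = - \frac{5}{2} + 11317 = \frac{22629}{2} \approx 11315.0$)
$K = \frac{77640768}{14635}$ ($K = \frac{21144}{\left(-43905\right) \left(- \frac{1}{11016}\right)} = \frac{21144}{\frac{14635}{3672}} = 21144 \cdot \frac{3672}{14635} = \frac{77640768}{14635} \approx 5305.1$)
$K - \left(\frac{w{\left(97 \right)}}{-5992} + \frac{9518}{A}\right) = \frac{77640768}{14635} - \left(\frac{128}{-5992} + \frac{9518}{\frac{22629}{2}}\right) = \frac{77640768}{14635} - \left(128 \left(- \frac{1}{5992}\right) + 9518 \cdot \frac{2}{22629}\right) = \frac{77640768}{14635} - \left(- \frac{16}{749} + \frac{19036}{22629}\right) = \frac{77640768}{14635} - \frac{13895900}{16949121} = \frac{1315739404868428}{248050385835}$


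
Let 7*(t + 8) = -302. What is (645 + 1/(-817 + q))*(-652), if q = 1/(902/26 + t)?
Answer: -128594579889/305785 ≈ -4.2054e+5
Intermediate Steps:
t = -358/7 (t = -8 + (1/7)*(-302) = -8 - 302/7 = -358/7 ≈ -51.143)
q = -91/1497 (q = 1/(902/26 - 358/7) = 1/(902*(1/26) - 358/7) = 1/(451/13 - 358/7) = 1/(-1497/91) = -91/1497 ≈ -0.060788)
(645 + 1/(-817 + q))*(-652) = (645 + 1/(-817 - 91/1497))*(-652) = (645 + 1/(-1223140/1497))*(-652) = (645 - 1497/1223140)*(-652) = (788923803/1223140)*(-652) = -128594579889/305785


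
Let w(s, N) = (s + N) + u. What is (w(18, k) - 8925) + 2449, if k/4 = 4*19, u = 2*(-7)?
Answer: -6168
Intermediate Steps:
u = -14
k = 304 (k = 4*(4*19) = 4*76 = 304)
w(s, N) = -14 + N + s (w(s, N) = (s + N) - 14 = (N + s) - 14 = -14 + N + s)
(w(18, k) - 8925) + 2449 = ((-14 + 304 + 18) - 8925) + 2449 = (308 - 8925) + 2449 = -8617 + 2449 = -6168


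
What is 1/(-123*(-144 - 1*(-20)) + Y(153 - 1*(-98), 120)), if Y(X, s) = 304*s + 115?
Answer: 1/51847 ≈ 1.9288e-5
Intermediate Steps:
Y(X, s) = 115 + 304*s
1/(-123*(-144 - 1*(-20)) + Y(153 - 1*(-98), 120)) = 1/(-123*(-144 - 1*(-20)) + (115 + 304*120)) = 1/(-123*(-144 + 20) + (115 + 36480)) = 1/(-123*(-124) + 36595) = 1/(15252 + 36595) = 1/51847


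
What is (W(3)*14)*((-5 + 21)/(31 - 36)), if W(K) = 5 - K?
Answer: -448/5 ≈ -89.600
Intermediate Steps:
(W(3)*14)*((-5 + 21)/(31 - 36)) = ((5 - 1*3)*14)*((-5 + 21)/(31 - 36)) = ((5 - 3)*14)*(16/(-5)) = (2*14)*(16*(-⅕)) = 28*(-16/5) = -448/5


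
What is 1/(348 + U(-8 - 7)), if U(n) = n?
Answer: 1/333 ≈ 0.0030030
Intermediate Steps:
1/(348 + U(-8 - 7)) = 1/(348 + (-8 - 7)) = 1/(348 - 15) = 1/333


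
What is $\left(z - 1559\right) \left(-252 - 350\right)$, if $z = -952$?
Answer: $1511622$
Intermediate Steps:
$\left(z - 1559\right) \left(-252 - 350\right) = \left(-952 - 1559\right) \left(-252 - 350\right) = - 2511 \left(-252 - 350\right) = \left(-2511\right) \left(-602\right) = 1511622$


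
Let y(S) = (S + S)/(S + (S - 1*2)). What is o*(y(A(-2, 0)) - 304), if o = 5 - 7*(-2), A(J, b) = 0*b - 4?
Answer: -28804/5 ≈ -5760.8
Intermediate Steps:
A(J, b) = -4 (A(J, b) = 0 - 4 = -4)
y(S) = 2*S/(-2 + 2*S) (y(S) = (2*S)/(S + (S - 2)) = (2*S)/(S + (-2 + S)) = (2*S)/(-2 + 2*S) = 2*S/(-2 + 2*S))
o = 19 (o = 5 + 14 = 19)
o*(y(A(-2, 0)) - 304) = 19*(-4/(-1 - 4) - 304) = 19*(-4/(-5) - 304) = 19*(-4*(-⅕) - 304) = 19*(⅘ - 304) = 19*(-1516/5) = -28804/5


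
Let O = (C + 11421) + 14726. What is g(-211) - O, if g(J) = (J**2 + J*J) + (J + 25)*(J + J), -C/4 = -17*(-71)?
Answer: 146215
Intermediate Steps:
C = -4828 (C = -(-68)*(-71) = -4*1207 = -4828)
g(J) = 2*J**2 + 2*J*(25 + J) (g(J) = (J**2 + J**2) + (25 + J)*(2*J) = 2*J**2 + 2*J*(25 + J))
O = 21319 (O = (-4828 + 11421) + 14726 = 6593 + 14726 = 21319)
g(-211) - O = 2*(-211)*(25 + 2*(-211)) - 1*21319 = 2*(-211)*(25 - 422) - 21319 = 2*(-211)*(-397) - 21319 = 167534 - 21319 = 146215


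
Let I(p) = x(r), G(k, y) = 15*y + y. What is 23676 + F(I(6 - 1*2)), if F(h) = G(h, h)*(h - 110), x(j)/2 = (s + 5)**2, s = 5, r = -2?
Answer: 311676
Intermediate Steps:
G(k, y) = 16*y
x(j) = 200 (x(j) = 2*(5 + 5)**2 = 2*10**2 = 2*100 = 200)
I(p) = 200
F(h) = 16*h*(-110 + h) (F(h) = (16*h)*(h - 110) = (16*h)*(-110 + h) = 16*h*(-110 + h))
23676 + F(I(6 - 1*2)) = 23676 + 16*200*(-110 + 200) = 23676 + 16*200*90 = 23676 + 288000 = 311676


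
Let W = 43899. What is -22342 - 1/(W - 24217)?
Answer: -439735245/19682 ≈ -22342.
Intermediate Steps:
-22342 - 1/(W - 24217) = -22342 - 1/(43899 - 24217) = -22342 - 1/19682 = -439735245/19682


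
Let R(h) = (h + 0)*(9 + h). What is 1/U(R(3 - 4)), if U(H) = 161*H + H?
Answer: -1/1296 ≈ -0.00077160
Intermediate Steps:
R(h) = h*(9 + h)
U(H) = 162*H
1/U(R(3 - 4)) = 1/(162*((3 - 4)*(9 + (3 - 4)))) = 1/(162*(-(9 - 1))) = 1/(162*(-1*8)) = 1/(162*(-8)) = 1/(-1296) = -1/1296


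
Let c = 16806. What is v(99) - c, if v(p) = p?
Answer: -16707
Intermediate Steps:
v(99) - c = 99 - 1*16806 = 99 - 16806 = -16707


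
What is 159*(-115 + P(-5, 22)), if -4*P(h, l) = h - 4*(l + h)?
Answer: -61533/4 ≈ -15383.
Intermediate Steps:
P(h, l) = l + 3*h/4 (P(h, l) = -(h - 4*(l + h))/4 = -(h - 4*(h + l))/4 = -(h + (-4*h - 4*l))/4 = -(-4*l - 3*h)/4 = l + 3*h/4)
159*(-115 + P(-5, 22)) = 159*(-115 + (22 + (¾)*(-5))) = 159*(-115 + (22 - 15/4)) = 159*(-115 + 73/4) = 159*(-387/4) = -61533/4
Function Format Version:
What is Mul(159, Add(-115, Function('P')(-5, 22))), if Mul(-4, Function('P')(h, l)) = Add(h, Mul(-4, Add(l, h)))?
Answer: Rational(-61533, 4) ≈ -15383.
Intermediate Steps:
Function('P')(h, l) = Add(l, Mul(Rational(3, 4), h)) (Function('P')(h, l) = Mul(Rational(-1, 4), Add(h, Mul(-4, Add(l, h)))) = Mul(Rational(-1, 4), Add(h, Mul(-4, Add(h, l)))) = Mul(Rational(-1, 4), Add(h, Add(Mul(-4, h), Mul(-4, l)))) = Mul(Rational(-1, 4), Add(Mul(-4, l), Mul(-3, h))) = Add(l, Mul(Rational(3, 4), h)))
Mul(159, Add(-115, Function('P')(-5, 22))) = Mul(159, Add(-115, Add(22, Mul(Rational(3, 4), -5)))) = Mul(159, Add(-115, Add(22, Rational(-15, 4)))) = Mul(159, Add(-115, Rational(73, 4))) = Mul(159, Rational(-387, 4)) = Rational(-61533, 4)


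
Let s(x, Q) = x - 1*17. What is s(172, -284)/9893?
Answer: 155/9893 ≈ 0.015668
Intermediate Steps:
s(x, Q) = -17 + x (s(x, Q) = x - 17 = -17 + x)
s(172, -284)/9893 = (-17 + 172)/9893 = 155*(1/9893) = 155/9893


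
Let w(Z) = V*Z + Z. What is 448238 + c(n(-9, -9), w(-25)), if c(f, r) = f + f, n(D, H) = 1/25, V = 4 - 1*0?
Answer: 11205952/25 ≈ 4.4824e+5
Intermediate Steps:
V = 4 (V = 4 + 0 = 4)
n(D, H) = 1/25
w(Z) = 5*Z (w(Z) = 4*Z + Z = 5*Z)
c(f, r) = 2*f
448238 + c(n(-9, -9), w(-25)) = 448238 + 2*(1/25) = 448238 + 2/25 = 11205952/25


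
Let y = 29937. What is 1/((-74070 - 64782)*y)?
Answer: -1/4156812324 ≈ -2.4057e-10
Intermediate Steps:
1/((-74070 - 64782)*y) = 1/(-74070 - 64782*29937) = (1/29937)/(-138852) = -1/138852*1/29937 = -1/4156812324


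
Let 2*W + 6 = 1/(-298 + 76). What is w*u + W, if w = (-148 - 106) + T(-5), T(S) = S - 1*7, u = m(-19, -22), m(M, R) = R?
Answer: 2596955/444 ≈ 5849.0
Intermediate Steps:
u = -22
W = -1333/444 (W = -3 + 1/(2*(-298 + 76)) = -3 + (½)/(-222) = -3 + (½)*(-1/222) = -3 - 1/444 = -1333/444 ≈ -3.0023)
T(S) = -7 + S (T(S) = S - 7 = -7 + S)
w = -266 (w = (-148 - 106) + (-7 - 5) = -254 - 12 = -266)
w*u + W = -266*(-22) - 1333/444 = 5852 - 1333/444 = 2596955/444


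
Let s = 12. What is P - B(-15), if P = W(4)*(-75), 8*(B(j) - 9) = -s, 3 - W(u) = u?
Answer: 135/2 ≈ 67.500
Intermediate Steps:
W(u) = 3 - u
B(j) = 15/2 (B(j) = 9 + (-1*12)/8 = 9 + (⅛)*(-12) = 9 - 3/2 = 15/2)
P = 75 (P = (3 - 1*4)*(-75) = (3 - 4)*(-75) = -1*(-75) = 75)
P - B(-15) = 75 - 1*15/2 = 75 - 15/2 = 135/2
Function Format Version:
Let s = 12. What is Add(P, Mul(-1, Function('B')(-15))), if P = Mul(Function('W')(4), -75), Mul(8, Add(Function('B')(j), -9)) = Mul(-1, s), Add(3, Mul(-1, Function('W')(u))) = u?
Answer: Rational(135, 2) ≈ 67.500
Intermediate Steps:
Function('W')(u) = Add(3, Mul(-1, u))
Function('B')(j) = Rational(15, 2) (Function('B')(j) = Add(9, Mul(Rational(1, 8), Mul(-1, 12))) = Add(9, Mul(Rational(1, 8), -12)) = Add(9, Rational(-3, 2)) = Rational(15, 2))
P = 75 (P = Mul(Add(3, Mul(-1, 4)), -75) = Mul(Add(3, -4), -75) = Mul(-1, -75) = 75)
Add(P, Mul(-1, Function('B')(-15))) = Add(75, Mul(-1, Rational(15, 2))) = Add(75, Rational(-15, 2)) = Rational(135, 2)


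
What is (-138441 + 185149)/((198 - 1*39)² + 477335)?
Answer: 11677/125654 ≈ 0.092930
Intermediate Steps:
(-138441 + 185149)/((198 - 1*39)² + 477335) = 46708/((198 - 39)² + 477335) = 46708/(159² + 477335) = 46708/(25281 + 477335) = 46708/502616 = 46708*(1/502616) = 11677/125654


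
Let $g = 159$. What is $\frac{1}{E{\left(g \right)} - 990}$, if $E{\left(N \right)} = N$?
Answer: $- \frac{1}{831} \approx -0.0012034$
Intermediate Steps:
$\frac{1}{E{\left(g \right)} - 990} = \frac{1}{159 - 990} = \frac{1}{-831} = - \frac{1}{831}$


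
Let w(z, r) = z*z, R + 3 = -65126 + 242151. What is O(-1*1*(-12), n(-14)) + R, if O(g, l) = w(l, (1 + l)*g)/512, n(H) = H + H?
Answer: 5664753/32 ≈ 1.7702e+5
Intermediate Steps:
R = 177022 (R = -3 + (-65126 + 242151) = -3 + 177025 = 177022)
n(H) = 2*H
w(z, r) = z²
O(g, l) = l²/512
O(-1*1*(-12), n(-14)) + R = (2*(-14))²/512 + 177022 = (1/512)*(-28)² + 177022 = (1/512)*784 + 177022 = 49/32 + 177022 = 5664753/32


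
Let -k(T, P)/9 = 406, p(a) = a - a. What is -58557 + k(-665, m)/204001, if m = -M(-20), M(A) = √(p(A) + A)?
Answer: -1706527173/29143 ≈ -58557.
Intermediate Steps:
p(a) = 0
M(A) = √A (M(A) = √(0 + A) = √A)
m = -2*I*√5 (m = -√(-20) = -2*I*√5 ≈ -4.4721*I)
k(T, P) = -3654 (k(T, P) = -9*406 = -3654)
-58557 + k(-665, m)/204001 = -58557 - 3654/204001 = -58557 - 3654*1/204001 = -58557 - 522/29143 = -1706527173/29143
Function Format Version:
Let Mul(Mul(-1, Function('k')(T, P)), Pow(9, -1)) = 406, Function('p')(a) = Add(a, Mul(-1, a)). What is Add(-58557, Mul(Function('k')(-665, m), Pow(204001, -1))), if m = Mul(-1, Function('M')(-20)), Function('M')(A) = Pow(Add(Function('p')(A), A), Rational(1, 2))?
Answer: Rational(-1706527173, 29143) ≈ -58557.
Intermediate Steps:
Function('p')(a) = 0
Function('M')(A) = Pow(A, Rational(1, 2)) (Function('M')(A) = Pow(Add(0, A), Rational(1, 2)) = Pow(A, Rational(1, 2)))
m = Mul(-2, I, Pow(5, Rational(1, 2))) (m = Mul(-1, Pow(-20, Rational(1, 2))) = Mul(-1, Mul(2, I, Pow(5, Rational(1, 2)))) = Mul(-2, I, Pow(5, Rational(1, 2))) ≈ Mul(-4.4721, I))
Function('k')(T, P) = -3654 (Function('k')(T, P) = Mul(-9, 406) = -3654)
Add(-58557, Mul(Function('k')(-665, m), Pow(204001, -1))) = Add(-58557, Mul(-3654, Pow(204001, -1))) = Add(-58557, Mul(-3654, Rational(1, 204001))) = Add(-58557, Rational(-522, 29143)) = Rational(-1706527173, 29143)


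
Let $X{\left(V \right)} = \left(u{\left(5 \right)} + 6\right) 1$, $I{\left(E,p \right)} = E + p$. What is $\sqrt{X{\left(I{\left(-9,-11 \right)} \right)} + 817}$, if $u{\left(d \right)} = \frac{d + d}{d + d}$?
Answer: $2 \sqrt{206} \approx 28.705$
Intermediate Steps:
$u{\left(d \right)} = 1$ ($u{\left(d \right)} = \frac{2 d}{2 d} = 2 d \frac{1}{2 d} = 1$)
$X{\left(V \right)} = 7$ ($X{\left(V \right)} = \left(1 + 6\right) 1 = 7 \cdot 1 = 7$)
$\sqrt{X{\left(I{\left(-9,-11 \right)} \right)} + 817} = \sqrt{7 + 817} = \sqrt{824} = 2 \sqrt{206}$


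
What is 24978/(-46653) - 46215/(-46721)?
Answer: 329690419/726558271 ≈ 0.45377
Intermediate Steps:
24978/(-46653) - 46215/(-46721) = 24978*(-1/46653) - 46215*(-1/46721) = -8326/15551 + 46215/46721 = 329690419/726558271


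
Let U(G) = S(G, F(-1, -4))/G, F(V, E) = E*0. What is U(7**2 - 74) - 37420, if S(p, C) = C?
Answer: -37420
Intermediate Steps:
F(V, E) = 0
U(G) = 0 (U(G) = 0/G = 0)
U(7**2 - 74) - 37420 = 0 - 37420 = -37420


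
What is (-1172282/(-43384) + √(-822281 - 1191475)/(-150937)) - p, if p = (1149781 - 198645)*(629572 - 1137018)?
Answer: 10469647242152093/21692 - 2*I*√503439/150937 ≈ 4.8265e+11 - 0.0094017*I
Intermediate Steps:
p = -482650158656 (p = 951136*(-507446) = -482650158656)
(-1172282/(-43384) + √(-822281 - 1191475)/(-150937)) - p = (-1172282/(-43384) + √(-822281 - 1191475)/(-150937)) - 1*(-482650158656) = (-1172282*(-1/43384) + √(-2013756)*(-1/150937)) + 482650158656 = (586141/21692 + (2*I*√503439)*(-1/150937)) + 482650158656 = (586141/21692 - 2*I*√503439/150937) + 482650158656 = 10469647242152093/21692 - 2*I*√503439/150937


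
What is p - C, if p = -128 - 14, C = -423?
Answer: 281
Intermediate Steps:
p = -142
p - C = -142 - 1*(-423) = -142 + 423 = 281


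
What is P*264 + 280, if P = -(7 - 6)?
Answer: 16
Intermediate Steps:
P = -1 (P = -1*1 = -1)
P*264 + 280 = -1*264 + 280 = -264 + 280 = 16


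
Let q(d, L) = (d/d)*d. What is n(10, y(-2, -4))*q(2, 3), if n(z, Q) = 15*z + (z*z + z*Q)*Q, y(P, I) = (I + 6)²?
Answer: 1420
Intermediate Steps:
q(d, L) = d (q(d, L) = 1*d = d)
y(P, I) = (6 + I)²
n(z, Q) = 15*z + Q*(z² + Q*z) (n(z, Q) = 15*z + (z² + Q*z)*Q = 15*z + Q*(z² + Q*z))
n(10, y(-2, -4))*q(2, 3) = (10*(15 + ((6 - 4)²)² + (6 - 4)²*10))*2 = (10*(15 + (2²)² + 2²*10))*2 = (10*(15 + 4² + 4*10))*2 = (10*(15 + 16 + 40))*2 = (10*71)*2 = 710*2 = 1420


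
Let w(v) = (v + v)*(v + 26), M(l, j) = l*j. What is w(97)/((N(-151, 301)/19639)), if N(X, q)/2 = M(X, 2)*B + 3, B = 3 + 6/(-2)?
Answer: 78104303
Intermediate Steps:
M(l, j) = j*l
w(v) = 2*v*(26 + v) (w(v) = (2*v)*(26 + v) = 2*v*(26 + v))
B = 0 (B = 3 + 6*(-½) = 3 - 3 = 0)
N(X, q) = 6 (N(X, q) = 2*((2*X)*0 + 3) = 2*(0 + 3) = 2*3 = 6)
w(97)/((N(-151, 301)/19639)) = (2*97*(26 + 97))/((6/19639)) = (2*97*123)/((6*(1/19639))) = 23862/(6/19639) = 23862*(19639/6) = 78104303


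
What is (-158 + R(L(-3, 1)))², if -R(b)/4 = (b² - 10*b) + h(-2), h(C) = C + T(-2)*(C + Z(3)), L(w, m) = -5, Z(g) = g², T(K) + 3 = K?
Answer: 96100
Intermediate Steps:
T(K) = -3 + K
h(C) = -45 - 4*C (h(C) = C + (-3 - 2)*(C + 3²) = C - 5*(C + 9) = C - 5*(9 + C) = C + (-45 - 5*C) = -45 - 4*C)
R(b) = 148 - 4*b² + 40*b (R(b) = -4*((b² - 10*b) + (-45 - 4*(-2))) = -4*((b² - 10*b) + (-45 + 8)) = -4*((b² - 10*b) - 37) = -4*(-37 + b² - 10*b) = 148 - 4*b² + 40*b)
(-158 + R(L(-3, 1)))² = (-158 + (148 - 4*(-5)² + 40*(-5)))² = (-158 + (148 - 4*25 - 200))² = (-158 + (148 - 100 - 200))² = (-158 - 152)² = (-310)² = 96100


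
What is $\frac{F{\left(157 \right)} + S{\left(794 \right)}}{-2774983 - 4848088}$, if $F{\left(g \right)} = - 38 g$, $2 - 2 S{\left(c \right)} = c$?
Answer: $\frac{6362}{7623071} \approx 0.00083457$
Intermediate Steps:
$S{\left(c \right)} = 1 - \frac{c}{2}$
$\frac{F{\left(157 \right)} + S{\left(794 \right)}}{-2774983 - 4848088} = \frac{\left(-38\right) 157 + \left(1 - 397\right)}{-2774983 - 4848088} = \frac{-5966 + \left(1 - 397\right)}{-7623071} = \left(-5966 - 396\right) \left(- \frac{1}{7623071}\right) = \left(-6362\right) \left(- \frac{1}{7623071}\right) = \frac{6362}{7623071}$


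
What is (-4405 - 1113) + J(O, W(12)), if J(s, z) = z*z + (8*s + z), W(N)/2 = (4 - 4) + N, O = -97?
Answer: -5694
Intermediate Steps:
W(N) = 2*N (W(N) = 2*((4 - 4) + N) = 2*(0 + N) = 2*N)
J(s, z) = z + z² + 8*s (J(s, z) = z² + (z + 8*s) = z + z² + 8*s)
(-4405 - 1113) + J(O, W(12)) = (-4405 - 1113) + (2*12 + (2*12)² + 8*(-97)) = -5518 + (24 + 24² - 776) = -5518 + (24 + 576 - 776) = -5518 - 176 = -5694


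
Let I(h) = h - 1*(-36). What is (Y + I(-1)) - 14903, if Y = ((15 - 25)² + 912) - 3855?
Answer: -17711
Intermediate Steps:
Y = -2843 (Y = ((-10)² + 912) - 3855 = (100 + 912) - 3855 = 1012 - 3855 = -2843)
I(h) = 36 + h (I(h) = h + 36 = 36 + h)
(Y + I(-1)) - 14903 = (-2843 + (36 - 1)) - 14903 = (-2843 + 35) - 14903 = -2808 - 14903 = -17711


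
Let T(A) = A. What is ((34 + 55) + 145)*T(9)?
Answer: 2106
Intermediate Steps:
((34 + 55) + 145)*T(9) = ((34 + 55) + 145)*9 = (89 + 145)*9 = 234*9 = 2106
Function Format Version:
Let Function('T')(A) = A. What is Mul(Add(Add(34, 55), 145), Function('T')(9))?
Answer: 2106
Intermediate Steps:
Mul(Add(Add(34, 55), 145), Function('T')(9)) = Mul(Add(Add(34, 55), 145), 9) = Mul(Add(89, 145), 9) = Mul(234, 9) = 2106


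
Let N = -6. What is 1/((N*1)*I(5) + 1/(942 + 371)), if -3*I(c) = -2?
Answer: -1313/5251 ≈ -0.25005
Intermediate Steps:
I(c) = 2/3 (I(c) = -1/3*(-2) = 2/3)
1/((N*1)*I(5) + 1/(942 + 371)) = 1/(-6*1*(2/3) + 1/(942 + 371)) = 1/(-6*2/3 + 1/1313) = 1/(-4 + 1/1313) = 1/(-5251/1313) = -1313/5251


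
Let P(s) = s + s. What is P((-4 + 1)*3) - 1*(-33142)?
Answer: 33124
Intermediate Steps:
P(s) = 2*s
P((-4 + 1)*3) - 1*(-33142) = 2*((-4 + 1)*3) - 1*(-33142) = 2*(-3*3) + 33142 = 2*(-9) + 33142 = -18 + 33142 = 33124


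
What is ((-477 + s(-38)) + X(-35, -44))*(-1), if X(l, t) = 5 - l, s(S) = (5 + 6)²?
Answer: 316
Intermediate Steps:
s(S) = 121 (s(S) = 11² = 121)
((-477 + s(-38)) + X(-35, -44))*(-1) = ((-477 + 121) + (5 - 1*(-35)))*(-1) = (-356 + (5 + 35))*(-1) = (-356 + 40)*(-1) = -316*(-1) = 316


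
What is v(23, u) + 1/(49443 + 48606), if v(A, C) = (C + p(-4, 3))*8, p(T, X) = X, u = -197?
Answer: -152172047/98049 ≈ -1552.0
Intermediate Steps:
v(A, C) = 24 + 8*C (v(A, C) = (C + 3)*8 = (3 + C)*8 = 24 + 8*C)
v(23, u) + 1/(49443 + 48606) = (24 + 8*(-197)) + 1/(49443 + 48606) = (24 - 1576) + 1/98049 = -1552 + 1/98049 = -152172047/98049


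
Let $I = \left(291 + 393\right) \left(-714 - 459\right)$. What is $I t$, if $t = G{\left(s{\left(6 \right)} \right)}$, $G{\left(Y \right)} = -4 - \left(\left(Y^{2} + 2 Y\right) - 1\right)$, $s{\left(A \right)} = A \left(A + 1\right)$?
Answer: $1485116532$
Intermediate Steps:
$s{\left(A \right)} = A \left(1 + A\right)$
$G{\left(Y \right)} = -3 - Y^{2} - 2 Y$ ($G{\left(Y \right)} = -4 - \left(-1 + Y^{2} + 2 Y\right) = -3 - Y^{2} - 2 Y$)
$t = -1851$ ($t = -3 - \left(6 \left(1 + 6\right)\right)^{2} - 2 \cdot 6 \left(1 + 6\right) = -3 - \left(6 \cdot 7\right)^{2} - 2 \cdot 6 \cdot 7 = -3 - 42^{2} - 84 = -3 - 1764 - 84 = -1851$)
$I = -802332$ ($I = 684 \left(-1173\right) = -802332$)
$I t = \left(-802332\right) \left(-1851\right) = 1485116532$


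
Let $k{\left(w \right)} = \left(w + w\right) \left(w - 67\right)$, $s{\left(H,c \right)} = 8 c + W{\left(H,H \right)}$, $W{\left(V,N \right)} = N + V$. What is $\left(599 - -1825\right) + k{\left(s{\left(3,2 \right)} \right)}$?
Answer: $444$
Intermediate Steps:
$s{\left(H,c \right)} = 2 H + 8 c$ ($s{\left(H,c \right)} = 8 c + \left(H + H\right) = 8 c + 2 H = 2 H + 8 c$)
$k{\left(w \right)} = 2 w \left(-67 + w\right)$
$\left(599 - -1825\right) + k{\left(s{\left(3,2 \right)} \right)} = \left(599 - -1825\right) + 2 \left(2 \cdot 3 + 8 \cdot 2\right) \left(-67 + \left(2 \cdot 3 + 8 \cdot 2\right)\right) = \left(599 + 1825\right) + 2 \left(6 + 16\right) \left(-67 + \left(6 + 16\right)\right) = 2424 + 2 \cdot 22 \left(-67 + 22\right) = 2424 + 2 \cdot 22 \left(-45\right) = 2424 - 1980 = 444$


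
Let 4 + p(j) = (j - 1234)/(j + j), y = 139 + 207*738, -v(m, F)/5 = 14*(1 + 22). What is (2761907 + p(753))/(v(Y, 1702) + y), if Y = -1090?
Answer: 4159425437/227850270 ≈ 18.255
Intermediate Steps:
v(m, F) = -1610 (v(m, F) = -70*(1 + 22) = -70*23 = -5*322 = -1610)
y = 152905 (y = 139 + 152766 = 152905)
p(j) = -4 + (-1234 + j)/(2*j) (p(j) = -4 + (j - 1234)/(j + j) = -4 + (-1234 + j)/((2*j)) = -4 + (-1234 + j)*(1/(2*j)) = -4 + (-1234 + j)/(2*j))
(2761907 + p(753))/(v(Y, 1702) + y) = (2761907 + (-7/2 - 617/753))/(-1610 + 152905) = (2761907 + (-7/2 - 617*1/753))/151295 = (2761907 + (-7/2 - 617/753))*(1/151295) = (2761907 - 6505/1506)*(1/151295) = (4159425437/1506)*(1/151295) = 4159425437/227850270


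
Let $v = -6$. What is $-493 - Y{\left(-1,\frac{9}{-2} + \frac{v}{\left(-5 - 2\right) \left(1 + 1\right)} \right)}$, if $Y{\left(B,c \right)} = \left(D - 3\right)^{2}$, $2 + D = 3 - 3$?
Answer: $-518$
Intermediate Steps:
$D = -2$ ($D = -2 + \left(3 - 3\right) = -2 + 0 = -2$)
$Y{\left(B,c \right)} = 25$ ($Y{\left(B,c \right)} = \left(-2 - 3\right)^{2} = \left(-5\right)^{2} = 25$)
$-493 - Y{\left(-1,\frac{9}{-2} + \frac{v}{\left(-5 - 2\right) \left(1 + 1\right)} \right)} = -493 - 25 = -518$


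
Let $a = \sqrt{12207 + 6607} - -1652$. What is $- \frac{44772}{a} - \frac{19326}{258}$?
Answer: $- \frac{46163829}{451715} + \frac{7462 \sqrt{18814}}{451715} \approx -99.931$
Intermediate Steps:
$a = 1652 + \sqrt{18814}$ ($a = \sqrt{18814} + 1652 = 1652 + \sqrt{18814} \approx 1789.2$)
$- \frac{44772}{a} - \frac{19326}{258} = - \frac{44772}{1652 + \sqrt{18814}} - \frac{19326}{258} = - \frac{44772}{1652 + \sqrt{18814}} - \frac{3221}{43} = - \frac{3221}{43} - \frac{44772}{1652 + \sqrt{18814}}$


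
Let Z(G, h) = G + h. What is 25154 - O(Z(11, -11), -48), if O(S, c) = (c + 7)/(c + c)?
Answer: 2414743/96 ≈ 25154.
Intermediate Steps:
O(S, c) = (7 + c)/(2*c) (O(S, c) = (7 + c)/((2*c)) = (7 + c)*(1/(2*c)) = (7 + c)/(2*c))
25154 - O(Z(11, -11), -48) = 25154 - (7 - 48)/(2*(-48)) = 25154 - (-1)*(-41)/(2*48) = 25154 - 1*41/96 = 25154 - 41/96 = 2414743/96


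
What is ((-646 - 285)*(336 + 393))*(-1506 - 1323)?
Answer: 1920039471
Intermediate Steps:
((-646 - 285)*(336 + 393))*(-1506 - 1323) = -931*729*(-2829) = -678699*(-2829) = 1920039471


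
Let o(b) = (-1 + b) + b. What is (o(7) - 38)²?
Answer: 625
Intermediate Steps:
o(b) = -1 + 2*b
(o(7) - 38)² = ((-1 + 2*7) - 38)² = ((-1 + 14) - 38)² = (13 - 38)² = (-25)² = 625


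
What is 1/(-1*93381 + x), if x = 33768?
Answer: -1/59613 ≈ -1.6775e-5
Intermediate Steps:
1/(-1*93381 + x) = 1/(-1*93381 + 33768) = 1/(-93381 + 33768) = 1/(-59613) = -1/59613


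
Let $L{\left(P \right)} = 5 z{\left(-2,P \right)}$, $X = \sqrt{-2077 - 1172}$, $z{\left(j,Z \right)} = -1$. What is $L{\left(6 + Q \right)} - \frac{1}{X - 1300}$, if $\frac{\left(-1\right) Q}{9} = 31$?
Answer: $- \frac{8464945}{1693249} + \frac{57 i}{1693249} \approx -4.9992 + 3.3663 \cdot 10^{-5} i$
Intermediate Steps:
$Q = -279$ ($Q = \left(-9\right) 31 = -279$)
$X = 57 i$ ($X = \sqrt{-3249} = 57 i \approx 57.0 i$)
$L{\left(P \right)} = -5$ ($L{\left(P \right)} = 5 \left(-1\right) = -5$)
$L{\left(6 + Q \right)} - \frac{1}{X - 1300} = -5 - \frac{1}{57 i - 1300} = -5 - \frac{1}{-1300 + 57 i} = -5 - \frac{-1300 - 57 i}{1693249}$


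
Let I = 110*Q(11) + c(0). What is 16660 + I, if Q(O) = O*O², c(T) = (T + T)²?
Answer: 163070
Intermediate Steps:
c(T) = 4*T² (c(T) = (2*T)² = 4*T²)
Q(O) = O³
I = 146410 (I = 110*11³ + 4*0² = 110*1331 + 4*0 = 146410 + 0 = 146410)
16660 + I = 16660 + 146410 = 163070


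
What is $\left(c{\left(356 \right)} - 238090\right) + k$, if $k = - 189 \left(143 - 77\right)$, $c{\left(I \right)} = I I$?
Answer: $-123828$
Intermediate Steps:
$c{\left(I \right)} = I^{2}$
$k = -12474$ ($k = \left(-189\right) 66 = -12474$)
$\left(c{\left(356 \right)} - 238090\right) + k = \left(356^{2} - 238090\right) - 12474 = \left(126736 - 238090\right) - 12474 = -111354 - 12474 = -123828$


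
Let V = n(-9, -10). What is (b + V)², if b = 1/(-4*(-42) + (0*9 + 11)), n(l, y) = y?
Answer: 3200521/32041 ≈ 99.888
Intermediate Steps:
V = -10
b = 1/179 (b = 1/(168 + (0 + 11)) = 1/(168 + 11) = 1/179 ≈ 0.0055866)
(b + V)² = (1/179 - 10)² = (-1789/179)² = 3200521/32041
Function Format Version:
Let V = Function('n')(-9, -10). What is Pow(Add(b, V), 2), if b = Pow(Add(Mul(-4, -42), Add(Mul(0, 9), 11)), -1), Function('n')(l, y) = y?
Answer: Rational(3200521, 32041) ≈ 99.888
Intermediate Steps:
V = -10
b = Rational(1, 179) (b = Pow(Add(168, Add(0, 11)), -1) = Pow(Add(168, 11), -1) = Pow(179, -1) = Rational(1, 179) ≈ 0.0055866)
Pow(Add(b, V), 2) = Pow(Add(Rational(1, 179), -10), 2) = Pow(Rational(-1789, 179), 2) = Rational(3200521, 32041)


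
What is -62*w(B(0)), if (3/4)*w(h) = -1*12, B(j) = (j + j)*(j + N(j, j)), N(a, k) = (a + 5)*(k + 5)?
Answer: 992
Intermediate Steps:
N(a, k) = (5 + a)*(5 + k)
B(j) = 2*j*(25 + j² + 11*j) (B(j) = (j + j)*(j + (25 + 5*j + 5*j + j*j)) = (2*j)*(j + (25 + 5*j + 5*j + j²)) = (2*j)*(j + (25 + j² + 10*j)) = (2*j)*(25 + j² + 11*j) = 2*j*(25 + j² + 11*j))
w(h) = -16 (w(h) = 4*(-1*12)/3 = (4/3)*(-12) = -16)
-62*w(B(0)) = -62*(-16) = 992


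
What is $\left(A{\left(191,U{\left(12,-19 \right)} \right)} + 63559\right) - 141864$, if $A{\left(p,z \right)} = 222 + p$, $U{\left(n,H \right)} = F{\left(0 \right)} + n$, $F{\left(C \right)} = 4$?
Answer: $-77892$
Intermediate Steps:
$U{\left(n,H \right)} = 4 + n$
$\left(A{\left(191,U{\left(12,-19 \right)} \right)} + 63559\right) - 141864 = \left(\left(222 + 191\right) + 63559\right) - 141864 = \left(413 + 63559\right) - 141864 = 63972 - 141864 = -77892$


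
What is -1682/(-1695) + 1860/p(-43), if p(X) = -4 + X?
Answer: -3073646/79665 ≈ -38.582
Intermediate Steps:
-1682/(-1695) + 1860/p(-43) = -1682/(-1695) + 1860/(-4 - 43) = -1682*(-1/1695) + 1860/(-47) = 1682/1695 + 1860*(-1/47) = 1682/1695 - 1860/47 = -3073646/79665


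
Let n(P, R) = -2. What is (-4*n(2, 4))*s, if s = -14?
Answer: -112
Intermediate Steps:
(-4*n(2, 4))*s = -4*(-2)*(-14) = 8*(-14) = -112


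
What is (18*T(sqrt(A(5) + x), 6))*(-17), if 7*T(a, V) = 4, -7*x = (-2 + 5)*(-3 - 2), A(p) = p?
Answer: -1224/7 ≈ -174.86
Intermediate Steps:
x = 15/7 (x = -(-2 + 5)*(-3 - 2)/7 = -3*(-5)/7 = -1/7*(-15) = 15/7 ≈ 2.1429)
T(a, V) = 4/7 (T(a, V) = (1/7)*4 = 4/7)
(18*T(sqrt(A(5) + x), 6))*(-17) = (18*(4/7))*(-17) = (72/7)*(-17) = -1224/7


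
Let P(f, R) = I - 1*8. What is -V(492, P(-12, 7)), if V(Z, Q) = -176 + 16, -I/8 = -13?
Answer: 160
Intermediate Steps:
I = 104 (I = -8*(-13) = 104)
P(f, R) = 96 (P(f, R) = 104 - 1*8 = 104 - 8 = 96)
V(Z, Q) = -160
-V(492, P(-12, 7)) = -1*(-160) = 160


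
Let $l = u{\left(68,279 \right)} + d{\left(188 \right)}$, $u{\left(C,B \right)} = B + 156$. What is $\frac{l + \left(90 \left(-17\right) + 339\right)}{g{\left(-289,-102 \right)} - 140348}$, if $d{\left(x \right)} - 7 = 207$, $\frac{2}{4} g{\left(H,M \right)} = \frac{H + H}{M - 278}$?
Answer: $\frac{51490}{13332771} \approx 0.0038619$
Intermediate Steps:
$u{\left(C,B \right)} = 156 + B$
$g{\left(H,M \right)} = \frac{4 H}{-278 + M}$ ($g{\left(H,M \right)} = 2 \frac{H + H}{M - 278} = 2 \frac{2 H}{-278 + M} = \frac{4 H}{-278 + M}$)
$d{\left(x \right)} = 214$ ($d{\left(x \right)} = 7 + 207 = 214$)
$l = 649$ ($l = \left(156 + 279\right) + 214 = 435 + 214 = 649$)
$\frac{l + \left(90 \left(-17\right) + 339\right)}{g{\left(-289,-102 \right)} - 140348} = \frac{649 + \left(90 \left(-17\right) + 339\right)}{4 \left(-289\right) \frac{1}{-278 - 102} - 140348} = \frac{649 + \left(-1530 + 339\right)}{4 \left(-289\right) \frac{1}{-380} - 140348} = \frac{649 - 1191}{4 \left(-289\right) \left(- \frac{1}{380}\right) - 140348} = - \frac{542}{\frac{289}{95} - 140348} = - \frac{542}{- \frac{13332771}{95}} = \left(-542\right) \left(- \frac{95}{13332771}\right) = \frac{51490}{13332771}$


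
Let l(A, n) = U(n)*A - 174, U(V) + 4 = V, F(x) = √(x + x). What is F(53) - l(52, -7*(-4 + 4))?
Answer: 382 + √106 ≈ 392.30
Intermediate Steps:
F(x) = √2*√x (F(x) = √(2*x) = √2*√x)
U(V) = -4 + V
l(A, n) = -174 + A*(-4 + n) (l(A, n) = (-4 + n)*A - 174 = A*(-4 + n) - 174 = -174 + A*(-4 + n))
F(53) - l(52, -7*(-4 + 4)) = √2*√53 - (-174 + 52*(-4 - 7*(-4 + 4))) = √106 - (-174 + 52*(-4 - 7*0)) = √106 - (-174 + 52*(-4 + 0)) = √106 - (-174 + 52*(-4)) = √106 - (-174 - 208) = √106 - 1*(-382) = √106 + 382 = 382 + √106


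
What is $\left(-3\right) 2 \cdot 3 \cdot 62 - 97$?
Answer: $-1213$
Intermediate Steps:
$\left(-3\right) 2 \cdot 3 \cdot 62 - 97 = \left(-6\right) 3 \cdot 62 - 97 = \left(-18\right) 62 - 97 = -1116 - 97 = -1213$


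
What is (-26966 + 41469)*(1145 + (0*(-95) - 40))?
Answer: 16025815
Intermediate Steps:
(-26966 + 41469)*(1145 + (0*(-95) - 40)) = 14503*(1145 + (0 - 40)) = 14503*(1145 - 40) = 14503*1105 = 16025815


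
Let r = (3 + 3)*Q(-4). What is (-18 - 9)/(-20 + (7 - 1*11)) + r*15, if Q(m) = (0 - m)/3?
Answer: 969/8 ≈ 121.13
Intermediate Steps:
Q(m) = -m/3 (Q(m) = -m*(⅓) = -m/3)
r = 8 (r = (3 + 3)*(-⅓*(-4)) = 6*(4/3) = 8)
(-18 - 9)/(-20 + (7 - 1*11)) + r*15 = (-18 - 9)/(-20 + (7 - 1*11)) + 8*15 = -27/(-20 + (7 - 11)) + 120 = -27/(-20 - 4) + 120 = -27/(-24) + 120 = -27*(-1/24) + 120 = 9/8 + 120 = 969/8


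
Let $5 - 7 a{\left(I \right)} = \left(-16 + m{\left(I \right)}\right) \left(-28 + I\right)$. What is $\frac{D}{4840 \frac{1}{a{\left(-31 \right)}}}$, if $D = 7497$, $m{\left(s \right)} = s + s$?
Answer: $- \frac{4923387}{4840} \approx -1017.2$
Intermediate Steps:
$m{\left(s \right)} = 2 s$
$a{\left(I \right)} = \frac{5}{7} - \frac{\left(-28 + I\right) \left(-16 + 2 I\right)}{7}$ ($a{\left(I \right)} = \frac{5}{7} - \frac{\left(-16 + 2 I\right) \left(-28 + I\right)}{7} = \frac{5}{7} - \frac{\left(-28 + I\right) \left(-16 + 2 I\right)}{7}$)
$\frac{D}{4840 \frac{1}{a{\left(-31 \right)}}} = \frac{7497}{4840 \frac{1}{- \frac{443}{7} - \frac{2 \left(-31\right)^{2}}{7} + \frac{72}{7} \left(-31\right)}} = \frac{7497}{4840 \frac{1}{- \frac{443}{7} - \frac{1922}{7} - \frac{2232}{7}}} = \frac{7497}{4840 \frac{1}{- \frac{4597}{7}}} = \frac{7497}{4840 \left(- \frac{7}{4597}\right)} = \frac{7497}{- \frac{33880}{4597}} = 7497 \left(- \frac{4597}{33880}\right) = - \frac{4923387}{4840}$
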